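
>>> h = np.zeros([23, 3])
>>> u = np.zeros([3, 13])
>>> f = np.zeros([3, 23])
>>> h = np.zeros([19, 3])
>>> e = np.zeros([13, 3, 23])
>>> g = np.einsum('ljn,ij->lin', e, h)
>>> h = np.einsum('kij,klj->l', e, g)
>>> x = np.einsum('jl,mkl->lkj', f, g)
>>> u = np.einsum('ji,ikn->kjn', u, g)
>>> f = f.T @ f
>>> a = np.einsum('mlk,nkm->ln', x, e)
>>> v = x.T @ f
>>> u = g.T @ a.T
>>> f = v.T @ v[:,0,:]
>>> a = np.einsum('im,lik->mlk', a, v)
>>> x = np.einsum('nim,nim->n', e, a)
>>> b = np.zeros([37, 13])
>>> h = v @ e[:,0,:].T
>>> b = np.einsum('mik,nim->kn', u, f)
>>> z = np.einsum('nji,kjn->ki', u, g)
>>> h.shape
(3, 19, 13)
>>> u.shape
(23, 19, 19)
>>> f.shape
(23, 19, 23)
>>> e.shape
(13, 3, 23)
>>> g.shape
(13, 19, 23)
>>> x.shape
(13,)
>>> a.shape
(13, 3, 23)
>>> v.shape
(3, 19, 23)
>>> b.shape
(19, 23)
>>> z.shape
(13, 19)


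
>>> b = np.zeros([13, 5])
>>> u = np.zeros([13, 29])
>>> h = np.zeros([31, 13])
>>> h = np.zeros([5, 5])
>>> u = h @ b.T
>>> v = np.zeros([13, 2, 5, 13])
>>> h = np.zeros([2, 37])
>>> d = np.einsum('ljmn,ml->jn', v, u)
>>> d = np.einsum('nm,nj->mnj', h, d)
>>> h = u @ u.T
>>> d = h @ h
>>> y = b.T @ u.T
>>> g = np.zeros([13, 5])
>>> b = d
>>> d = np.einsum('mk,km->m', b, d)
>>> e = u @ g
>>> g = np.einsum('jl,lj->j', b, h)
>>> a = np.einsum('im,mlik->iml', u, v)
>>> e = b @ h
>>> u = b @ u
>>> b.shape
(5, 5)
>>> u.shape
(5, 13)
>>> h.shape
(5, 5)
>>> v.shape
(13, 2, 5, 13)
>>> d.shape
(5,)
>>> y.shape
(5, 5)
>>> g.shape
(5,)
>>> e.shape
(5, 5)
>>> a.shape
(5, 13, 2)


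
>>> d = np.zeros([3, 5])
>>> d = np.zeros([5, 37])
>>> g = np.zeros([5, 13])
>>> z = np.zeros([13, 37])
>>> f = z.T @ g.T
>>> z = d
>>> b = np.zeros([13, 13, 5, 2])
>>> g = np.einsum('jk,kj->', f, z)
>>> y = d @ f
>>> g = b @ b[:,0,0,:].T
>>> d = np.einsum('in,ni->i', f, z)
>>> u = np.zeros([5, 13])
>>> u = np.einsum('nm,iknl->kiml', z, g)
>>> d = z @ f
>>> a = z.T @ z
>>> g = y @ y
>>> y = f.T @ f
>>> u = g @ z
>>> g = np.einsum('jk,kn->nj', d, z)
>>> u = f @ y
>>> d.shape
(5, 5)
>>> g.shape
(37, 5)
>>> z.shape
(5, 37)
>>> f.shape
(37, 5)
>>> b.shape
(13, 13, 5, 2)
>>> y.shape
(5, 5)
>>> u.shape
(37, 5)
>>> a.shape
(37, 37)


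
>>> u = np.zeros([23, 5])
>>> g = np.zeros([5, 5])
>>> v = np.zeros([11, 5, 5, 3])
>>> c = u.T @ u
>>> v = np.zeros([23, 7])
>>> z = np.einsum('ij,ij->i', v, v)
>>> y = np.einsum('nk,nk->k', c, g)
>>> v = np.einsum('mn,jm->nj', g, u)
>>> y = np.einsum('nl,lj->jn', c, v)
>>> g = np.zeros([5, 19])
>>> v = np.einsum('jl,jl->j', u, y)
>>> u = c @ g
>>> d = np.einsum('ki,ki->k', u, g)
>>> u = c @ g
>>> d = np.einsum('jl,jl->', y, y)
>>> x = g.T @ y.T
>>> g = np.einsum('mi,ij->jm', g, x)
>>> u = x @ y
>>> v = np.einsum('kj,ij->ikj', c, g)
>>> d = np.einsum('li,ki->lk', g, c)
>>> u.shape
(19, 5)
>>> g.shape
(23, 5)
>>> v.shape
(23, 5, 5)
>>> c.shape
(5, 5)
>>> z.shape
(23,)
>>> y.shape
(23, 5)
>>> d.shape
(23, 5)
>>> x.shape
(19, 23)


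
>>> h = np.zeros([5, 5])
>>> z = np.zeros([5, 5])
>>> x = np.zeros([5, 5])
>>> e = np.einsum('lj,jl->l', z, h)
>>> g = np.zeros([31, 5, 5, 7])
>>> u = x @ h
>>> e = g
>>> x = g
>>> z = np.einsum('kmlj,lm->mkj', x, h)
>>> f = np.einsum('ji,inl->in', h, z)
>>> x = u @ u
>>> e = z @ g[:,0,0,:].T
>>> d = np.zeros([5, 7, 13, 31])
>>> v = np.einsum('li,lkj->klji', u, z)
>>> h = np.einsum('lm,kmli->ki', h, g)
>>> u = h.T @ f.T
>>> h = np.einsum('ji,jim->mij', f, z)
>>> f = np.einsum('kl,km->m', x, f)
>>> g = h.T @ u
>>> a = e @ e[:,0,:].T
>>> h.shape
(7, 31, 5)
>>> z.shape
(5, 31, 7)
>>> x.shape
(5, 5)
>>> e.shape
(5, 31, 31)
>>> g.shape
(5, 31, 5)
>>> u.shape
(7, 5)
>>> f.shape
(31,)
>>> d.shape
(5, 7, 13, 31)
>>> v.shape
(31, 5, 7, 5)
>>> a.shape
(5, 31, 5)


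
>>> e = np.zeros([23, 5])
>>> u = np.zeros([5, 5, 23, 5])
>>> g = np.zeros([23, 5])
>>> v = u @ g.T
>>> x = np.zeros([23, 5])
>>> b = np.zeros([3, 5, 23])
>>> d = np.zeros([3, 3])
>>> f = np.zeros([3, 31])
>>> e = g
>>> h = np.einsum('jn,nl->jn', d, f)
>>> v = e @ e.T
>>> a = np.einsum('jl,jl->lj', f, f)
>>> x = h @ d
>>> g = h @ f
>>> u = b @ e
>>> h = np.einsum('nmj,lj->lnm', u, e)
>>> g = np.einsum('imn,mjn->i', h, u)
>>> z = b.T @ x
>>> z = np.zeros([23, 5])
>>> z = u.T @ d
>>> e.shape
(23, 5)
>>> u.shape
(3, 5, 5)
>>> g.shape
(23,)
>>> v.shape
(23, 23)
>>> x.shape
(3, 3)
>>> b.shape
(3, 5, 23)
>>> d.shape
(3, 3)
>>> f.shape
(3, 31)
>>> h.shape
(23, 3, 5)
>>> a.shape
(31, 3)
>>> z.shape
(5, 5, 3)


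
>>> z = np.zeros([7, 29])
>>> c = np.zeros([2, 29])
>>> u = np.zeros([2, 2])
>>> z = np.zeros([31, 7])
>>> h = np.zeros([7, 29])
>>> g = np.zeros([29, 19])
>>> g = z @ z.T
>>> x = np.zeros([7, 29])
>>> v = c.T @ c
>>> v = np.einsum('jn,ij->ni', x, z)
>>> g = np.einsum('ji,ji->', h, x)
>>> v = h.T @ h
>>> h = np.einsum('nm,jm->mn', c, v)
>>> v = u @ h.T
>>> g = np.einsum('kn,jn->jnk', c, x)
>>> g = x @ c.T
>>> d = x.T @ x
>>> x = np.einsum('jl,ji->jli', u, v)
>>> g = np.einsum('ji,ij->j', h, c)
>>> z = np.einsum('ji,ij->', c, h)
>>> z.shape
()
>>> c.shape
(2, 29)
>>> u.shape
(2, 2)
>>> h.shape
(29, 2)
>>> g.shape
(29,)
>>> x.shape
(2, 2, 29)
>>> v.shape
(2, 29)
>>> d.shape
(29, 29)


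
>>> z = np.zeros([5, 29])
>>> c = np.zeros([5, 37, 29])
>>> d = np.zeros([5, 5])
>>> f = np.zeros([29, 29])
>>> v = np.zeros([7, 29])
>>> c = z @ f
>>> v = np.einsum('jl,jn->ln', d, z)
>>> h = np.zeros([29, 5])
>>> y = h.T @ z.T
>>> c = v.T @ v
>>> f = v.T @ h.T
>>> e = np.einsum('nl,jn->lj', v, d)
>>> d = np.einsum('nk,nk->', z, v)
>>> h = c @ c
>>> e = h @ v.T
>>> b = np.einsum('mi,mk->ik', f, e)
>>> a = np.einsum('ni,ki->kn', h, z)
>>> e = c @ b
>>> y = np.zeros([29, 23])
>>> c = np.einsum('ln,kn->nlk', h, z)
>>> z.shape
(5, 29)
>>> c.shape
(29, 29, 5)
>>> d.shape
()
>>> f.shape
(29, 29)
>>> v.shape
(5, 29)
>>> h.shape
(29, 29)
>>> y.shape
(29, 23)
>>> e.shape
(29, 5)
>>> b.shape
(29, 5)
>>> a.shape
(5, 29)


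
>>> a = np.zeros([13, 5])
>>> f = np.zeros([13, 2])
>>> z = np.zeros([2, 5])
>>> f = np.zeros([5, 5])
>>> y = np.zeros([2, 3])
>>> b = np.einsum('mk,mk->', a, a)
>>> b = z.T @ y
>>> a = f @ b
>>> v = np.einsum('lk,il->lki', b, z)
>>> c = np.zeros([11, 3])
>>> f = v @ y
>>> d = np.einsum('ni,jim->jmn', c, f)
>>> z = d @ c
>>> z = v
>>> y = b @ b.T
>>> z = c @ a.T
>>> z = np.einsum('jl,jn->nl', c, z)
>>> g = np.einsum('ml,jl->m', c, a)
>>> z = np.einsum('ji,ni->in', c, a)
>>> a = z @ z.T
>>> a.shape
(3, 3)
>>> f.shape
(5, 3, 3)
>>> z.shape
(3, 5)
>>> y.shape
(5, 5)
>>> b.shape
(5, 3)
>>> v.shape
(5, 3, 2)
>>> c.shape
(11, 3)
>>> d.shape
(5, 3, 11)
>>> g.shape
(11,)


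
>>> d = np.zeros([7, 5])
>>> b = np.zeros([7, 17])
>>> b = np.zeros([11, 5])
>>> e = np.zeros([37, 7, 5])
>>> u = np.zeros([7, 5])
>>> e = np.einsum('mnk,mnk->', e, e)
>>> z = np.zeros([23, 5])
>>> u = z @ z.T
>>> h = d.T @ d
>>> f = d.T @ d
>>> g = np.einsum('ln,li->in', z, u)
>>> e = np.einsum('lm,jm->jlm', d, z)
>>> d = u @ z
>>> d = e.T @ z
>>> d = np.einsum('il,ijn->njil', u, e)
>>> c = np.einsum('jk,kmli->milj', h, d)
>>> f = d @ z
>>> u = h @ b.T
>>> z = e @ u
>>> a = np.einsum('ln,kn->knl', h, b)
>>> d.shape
(5, 7, 23, 23)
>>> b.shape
(11, 5)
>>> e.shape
(23, 7, 5)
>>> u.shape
(5, 11)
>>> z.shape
(23, 7, 11)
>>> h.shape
(5, 5)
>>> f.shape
(5, 7, 23, 5)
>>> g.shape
(23, 5)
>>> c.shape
(7, 23, 23, 5)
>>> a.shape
(11, 5, 5)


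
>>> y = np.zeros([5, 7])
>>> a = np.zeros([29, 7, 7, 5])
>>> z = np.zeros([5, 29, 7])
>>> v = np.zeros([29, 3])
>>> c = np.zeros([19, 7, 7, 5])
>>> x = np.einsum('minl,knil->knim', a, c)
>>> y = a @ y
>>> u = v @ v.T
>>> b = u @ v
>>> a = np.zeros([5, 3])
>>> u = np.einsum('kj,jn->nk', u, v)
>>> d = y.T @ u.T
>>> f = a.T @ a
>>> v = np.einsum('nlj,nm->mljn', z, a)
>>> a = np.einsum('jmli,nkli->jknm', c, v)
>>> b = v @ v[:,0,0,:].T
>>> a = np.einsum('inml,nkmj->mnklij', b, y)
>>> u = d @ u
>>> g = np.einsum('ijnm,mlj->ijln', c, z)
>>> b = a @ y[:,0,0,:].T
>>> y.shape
(29, 7, 7, 7)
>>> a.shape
(7, 29, 7, 3, 3, 7)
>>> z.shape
(5, 29, 7)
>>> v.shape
(3, 29, 7, 5)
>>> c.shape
(19, 7, 7, 5)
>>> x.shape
(19, 7, 7, 29)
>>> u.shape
(7, 7, 7, 29)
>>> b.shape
(7, 29, 7, 3, 3, 29)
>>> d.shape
(7, 7, 7, 3)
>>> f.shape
(3, 3)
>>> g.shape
(19, 7, 29, 7)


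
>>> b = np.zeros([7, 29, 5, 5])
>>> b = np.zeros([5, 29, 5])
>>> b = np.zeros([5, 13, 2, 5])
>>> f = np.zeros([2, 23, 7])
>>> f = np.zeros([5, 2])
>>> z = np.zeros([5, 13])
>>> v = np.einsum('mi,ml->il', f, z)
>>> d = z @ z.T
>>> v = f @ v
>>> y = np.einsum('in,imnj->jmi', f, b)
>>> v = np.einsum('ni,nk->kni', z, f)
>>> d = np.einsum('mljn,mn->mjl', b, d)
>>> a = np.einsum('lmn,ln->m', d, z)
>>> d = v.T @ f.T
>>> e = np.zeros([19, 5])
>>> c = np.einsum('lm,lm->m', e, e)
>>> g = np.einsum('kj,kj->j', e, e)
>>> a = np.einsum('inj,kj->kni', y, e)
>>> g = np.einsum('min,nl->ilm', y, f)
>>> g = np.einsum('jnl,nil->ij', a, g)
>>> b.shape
(5, 13, 2, 5)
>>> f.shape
(5, 2)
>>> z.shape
(5, 13)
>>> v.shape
(2, 5, 13)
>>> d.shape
(13, 5, 5)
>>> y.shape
(5, 13, 5)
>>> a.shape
(19, 13, 5)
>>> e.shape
(19, 5)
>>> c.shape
(5,)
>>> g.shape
(2, 19)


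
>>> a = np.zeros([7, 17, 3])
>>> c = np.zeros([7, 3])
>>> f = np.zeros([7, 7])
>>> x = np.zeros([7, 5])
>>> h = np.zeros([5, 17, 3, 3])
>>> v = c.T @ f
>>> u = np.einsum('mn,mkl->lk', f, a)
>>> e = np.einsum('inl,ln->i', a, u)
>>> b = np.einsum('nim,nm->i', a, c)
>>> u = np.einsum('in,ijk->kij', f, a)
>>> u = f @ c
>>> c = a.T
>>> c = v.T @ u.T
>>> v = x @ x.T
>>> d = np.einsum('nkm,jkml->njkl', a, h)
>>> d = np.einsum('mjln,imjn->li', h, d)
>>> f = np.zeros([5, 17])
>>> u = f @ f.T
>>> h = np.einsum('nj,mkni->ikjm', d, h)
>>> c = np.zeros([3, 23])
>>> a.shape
(7, 17, 3)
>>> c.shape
(3, 23)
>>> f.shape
(5, 17)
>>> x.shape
(7, 5)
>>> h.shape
(3, 17, 7, 5)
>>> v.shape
(7, 7)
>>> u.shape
(5, 5)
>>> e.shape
(7,)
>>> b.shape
(17,)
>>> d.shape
(3, 7)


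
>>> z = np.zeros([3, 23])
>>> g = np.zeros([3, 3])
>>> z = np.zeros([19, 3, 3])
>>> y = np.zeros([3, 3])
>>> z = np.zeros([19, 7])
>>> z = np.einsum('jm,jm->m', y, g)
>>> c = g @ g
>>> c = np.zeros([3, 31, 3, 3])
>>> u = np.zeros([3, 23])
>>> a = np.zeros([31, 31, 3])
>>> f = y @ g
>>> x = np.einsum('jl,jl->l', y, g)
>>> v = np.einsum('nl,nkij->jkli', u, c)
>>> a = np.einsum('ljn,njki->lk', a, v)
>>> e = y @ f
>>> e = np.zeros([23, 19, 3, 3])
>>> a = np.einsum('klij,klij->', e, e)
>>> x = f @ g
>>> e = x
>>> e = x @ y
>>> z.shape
(3,)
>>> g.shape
(3, 3)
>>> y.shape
(3, 3)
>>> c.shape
(3, 31, 3, 3)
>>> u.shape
(3, 23)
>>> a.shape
()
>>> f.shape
(3, 3)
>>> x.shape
(3, 3)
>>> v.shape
(3, 31, 23, 3)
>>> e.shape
(3, 3)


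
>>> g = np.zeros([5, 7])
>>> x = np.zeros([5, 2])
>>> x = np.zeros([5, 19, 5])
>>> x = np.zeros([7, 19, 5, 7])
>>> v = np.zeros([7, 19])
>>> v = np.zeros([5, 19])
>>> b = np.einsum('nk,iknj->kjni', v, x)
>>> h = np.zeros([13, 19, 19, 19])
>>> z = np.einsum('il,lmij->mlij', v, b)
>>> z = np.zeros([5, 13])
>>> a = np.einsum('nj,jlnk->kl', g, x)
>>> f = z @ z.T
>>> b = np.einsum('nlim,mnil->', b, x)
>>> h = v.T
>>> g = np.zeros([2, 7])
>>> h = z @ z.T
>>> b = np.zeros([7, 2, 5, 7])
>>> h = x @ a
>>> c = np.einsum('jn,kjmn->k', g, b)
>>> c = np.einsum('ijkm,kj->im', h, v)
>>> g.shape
(2, 7)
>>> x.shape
(7, 19, 5, 7)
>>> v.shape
(5, 19)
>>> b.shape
(7, 2, 5, 7)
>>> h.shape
(7, 19, 5, 19)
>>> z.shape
(5, 13)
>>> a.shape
(7, 19)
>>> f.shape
(5, 5)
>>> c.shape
(7, 19)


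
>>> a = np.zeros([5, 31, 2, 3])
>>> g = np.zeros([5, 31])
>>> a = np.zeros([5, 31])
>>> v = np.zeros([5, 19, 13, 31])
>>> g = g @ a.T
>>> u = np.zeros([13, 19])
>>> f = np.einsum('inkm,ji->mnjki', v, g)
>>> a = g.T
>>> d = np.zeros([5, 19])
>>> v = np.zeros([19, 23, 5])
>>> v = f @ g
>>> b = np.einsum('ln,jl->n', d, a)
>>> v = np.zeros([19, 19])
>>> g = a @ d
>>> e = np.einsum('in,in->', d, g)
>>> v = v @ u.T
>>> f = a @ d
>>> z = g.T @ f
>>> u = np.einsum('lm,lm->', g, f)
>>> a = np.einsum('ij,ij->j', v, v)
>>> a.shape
(13,)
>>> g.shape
(5, 19)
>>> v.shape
(19, 13)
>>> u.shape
()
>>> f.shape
(5, 19)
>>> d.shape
(5, 19)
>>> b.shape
(19,)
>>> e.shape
()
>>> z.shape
(19, 19)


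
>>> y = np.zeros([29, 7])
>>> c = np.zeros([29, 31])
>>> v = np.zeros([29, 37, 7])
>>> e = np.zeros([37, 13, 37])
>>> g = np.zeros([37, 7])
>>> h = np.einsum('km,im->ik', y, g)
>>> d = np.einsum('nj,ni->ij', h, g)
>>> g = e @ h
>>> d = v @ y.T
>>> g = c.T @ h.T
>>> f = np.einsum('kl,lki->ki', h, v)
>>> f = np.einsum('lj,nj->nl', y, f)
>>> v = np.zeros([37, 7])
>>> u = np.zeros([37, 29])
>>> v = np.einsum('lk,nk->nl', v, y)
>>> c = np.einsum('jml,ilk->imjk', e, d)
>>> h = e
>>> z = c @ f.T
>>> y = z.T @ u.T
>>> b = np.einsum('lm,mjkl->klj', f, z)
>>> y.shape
(37, 37, 13, 37)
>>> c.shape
(29, 13, 37, 29)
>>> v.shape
(29, 37)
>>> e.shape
(37, 13, 37)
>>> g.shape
(31, 37)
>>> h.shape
(37, 13, 37)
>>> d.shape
(29, 37, 29)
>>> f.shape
(37, 29)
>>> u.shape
(37, 29)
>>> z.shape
(29, 13, 37, 37)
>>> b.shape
(37, 37, 13)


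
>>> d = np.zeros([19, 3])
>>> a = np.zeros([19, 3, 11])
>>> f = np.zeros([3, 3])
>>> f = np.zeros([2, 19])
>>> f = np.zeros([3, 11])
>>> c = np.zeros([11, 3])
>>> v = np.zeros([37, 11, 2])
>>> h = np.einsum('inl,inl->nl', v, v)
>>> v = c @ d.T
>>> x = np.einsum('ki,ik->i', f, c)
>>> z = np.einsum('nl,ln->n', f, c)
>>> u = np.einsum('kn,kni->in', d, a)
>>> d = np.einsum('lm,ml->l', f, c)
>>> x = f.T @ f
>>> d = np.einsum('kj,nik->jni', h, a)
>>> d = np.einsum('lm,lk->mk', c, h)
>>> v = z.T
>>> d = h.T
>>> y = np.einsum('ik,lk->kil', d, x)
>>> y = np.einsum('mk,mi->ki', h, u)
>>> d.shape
(2, 11)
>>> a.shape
(19, 3, 11)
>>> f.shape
(3, 11)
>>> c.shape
(11, 3)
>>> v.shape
(3,)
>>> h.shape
(11, 2)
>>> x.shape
(11, 11)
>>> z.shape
(3,)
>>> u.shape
(11, 3)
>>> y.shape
(2, 3)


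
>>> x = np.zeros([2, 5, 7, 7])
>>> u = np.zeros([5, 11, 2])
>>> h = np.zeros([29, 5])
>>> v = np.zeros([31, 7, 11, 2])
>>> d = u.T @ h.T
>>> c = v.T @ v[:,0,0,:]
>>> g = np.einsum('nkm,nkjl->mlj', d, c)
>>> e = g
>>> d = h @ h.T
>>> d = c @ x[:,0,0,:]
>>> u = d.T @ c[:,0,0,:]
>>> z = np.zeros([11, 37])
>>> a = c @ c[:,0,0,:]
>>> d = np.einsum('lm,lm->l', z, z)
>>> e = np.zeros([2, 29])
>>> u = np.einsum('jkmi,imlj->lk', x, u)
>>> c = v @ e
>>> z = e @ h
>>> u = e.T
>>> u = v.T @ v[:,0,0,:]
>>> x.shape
(2, 5, 7, 7)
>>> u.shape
(2, 11, 7, 2)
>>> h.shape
(29, 5)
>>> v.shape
(31, 7, 11, 2)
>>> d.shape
(11,)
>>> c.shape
(31, 7, 11, 29)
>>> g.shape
(29, 2, 7)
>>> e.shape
(2, 29)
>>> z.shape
(2, 5)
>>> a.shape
(2, 11, 7, 2)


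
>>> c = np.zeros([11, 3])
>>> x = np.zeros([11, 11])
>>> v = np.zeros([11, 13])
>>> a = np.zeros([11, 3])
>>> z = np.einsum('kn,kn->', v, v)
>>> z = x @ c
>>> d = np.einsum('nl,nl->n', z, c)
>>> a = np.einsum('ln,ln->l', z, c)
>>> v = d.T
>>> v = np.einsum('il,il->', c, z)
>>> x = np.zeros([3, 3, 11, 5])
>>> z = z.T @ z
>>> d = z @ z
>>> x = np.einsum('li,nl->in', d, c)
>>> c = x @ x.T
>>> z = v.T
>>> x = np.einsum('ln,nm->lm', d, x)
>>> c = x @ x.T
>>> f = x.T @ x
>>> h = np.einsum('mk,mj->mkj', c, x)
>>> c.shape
(3, 3)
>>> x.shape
(3, 11)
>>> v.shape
()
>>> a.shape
(11,)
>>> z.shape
()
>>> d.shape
(3, 3)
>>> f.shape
(11, 11)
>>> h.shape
(3, 3, 11)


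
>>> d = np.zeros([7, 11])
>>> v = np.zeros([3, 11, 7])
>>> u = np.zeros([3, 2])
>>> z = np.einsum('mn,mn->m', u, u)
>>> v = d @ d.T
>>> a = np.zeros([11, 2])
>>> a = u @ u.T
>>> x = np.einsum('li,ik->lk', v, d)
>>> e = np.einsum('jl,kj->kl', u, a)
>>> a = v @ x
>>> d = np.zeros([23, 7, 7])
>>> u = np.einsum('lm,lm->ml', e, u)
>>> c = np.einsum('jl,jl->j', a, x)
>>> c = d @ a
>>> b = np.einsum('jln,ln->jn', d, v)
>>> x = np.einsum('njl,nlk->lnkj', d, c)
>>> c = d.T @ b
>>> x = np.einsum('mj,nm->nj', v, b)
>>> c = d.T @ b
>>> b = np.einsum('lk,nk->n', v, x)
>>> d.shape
(23, 7, 7)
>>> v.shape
(7, 7)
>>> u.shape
(2, 3)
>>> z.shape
(3,)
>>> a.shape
(7, 11)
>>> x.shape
(23, 7)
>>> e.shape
(3, 2)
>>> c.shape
(7, 7, 7)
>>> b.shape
(23,)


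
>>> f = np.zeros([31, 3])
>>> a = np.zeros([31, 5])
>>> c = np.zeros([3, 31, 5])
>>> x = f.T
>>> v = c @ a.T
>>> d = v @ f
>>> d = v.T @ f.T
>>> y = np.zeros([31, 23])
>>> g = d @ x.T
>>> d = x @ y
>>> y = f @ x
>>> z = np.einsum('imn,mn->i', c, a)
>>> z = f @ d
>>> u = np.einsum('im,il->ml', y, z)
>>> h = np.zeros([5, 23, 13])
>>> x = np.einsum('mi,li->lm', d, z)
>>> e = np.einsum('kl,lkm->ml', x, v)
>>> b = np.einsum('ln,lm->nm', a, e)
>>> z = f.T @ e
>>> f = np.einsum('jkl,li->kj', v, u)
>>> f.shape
(31, 3)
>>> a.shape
(31, 5)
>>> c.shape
(3, 31, 5)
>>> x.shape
(31, 3)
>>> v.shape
(3, 31, 31)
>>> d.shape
(3, 23)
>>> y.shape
(31, 31)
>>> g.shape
(31, 31, 3)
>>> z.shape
(3, 3)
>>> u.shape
(31, 23)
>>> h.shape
(5, 23, 13)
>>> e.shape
(31, 3)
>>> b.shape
(5, 3)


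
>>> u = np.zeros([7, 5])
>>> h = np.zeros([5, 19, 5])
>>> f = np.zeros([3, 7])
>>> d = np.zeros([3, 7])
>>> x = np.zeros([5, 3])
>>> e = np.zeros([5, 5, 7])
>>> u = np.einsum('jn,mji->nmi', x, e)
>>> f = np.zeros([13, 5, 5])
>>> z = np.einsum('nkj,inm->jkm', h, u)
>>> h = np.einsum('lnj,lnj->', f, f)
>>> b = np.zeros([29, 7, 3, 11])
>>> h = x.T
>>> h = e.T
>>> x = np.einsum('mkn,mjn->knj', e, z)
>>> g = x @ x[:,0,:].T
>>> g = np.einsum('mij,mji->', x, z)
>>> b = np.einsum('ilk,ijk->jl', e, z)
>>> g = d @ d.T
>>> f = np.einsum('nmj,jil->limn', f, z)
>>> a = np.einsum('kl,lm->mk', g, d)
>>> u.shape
(3, 5, 7)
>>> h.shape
(7, 5, 5)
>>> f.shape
(7, 19, 5, 13)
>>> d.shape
(3, 7)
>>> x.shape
(5, 7, 19)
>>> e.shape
(5, 5, 7)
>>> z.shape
(5, 19, 7)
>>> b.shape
(19, 5)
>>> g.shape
(3, 3)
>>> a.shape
(7, 3)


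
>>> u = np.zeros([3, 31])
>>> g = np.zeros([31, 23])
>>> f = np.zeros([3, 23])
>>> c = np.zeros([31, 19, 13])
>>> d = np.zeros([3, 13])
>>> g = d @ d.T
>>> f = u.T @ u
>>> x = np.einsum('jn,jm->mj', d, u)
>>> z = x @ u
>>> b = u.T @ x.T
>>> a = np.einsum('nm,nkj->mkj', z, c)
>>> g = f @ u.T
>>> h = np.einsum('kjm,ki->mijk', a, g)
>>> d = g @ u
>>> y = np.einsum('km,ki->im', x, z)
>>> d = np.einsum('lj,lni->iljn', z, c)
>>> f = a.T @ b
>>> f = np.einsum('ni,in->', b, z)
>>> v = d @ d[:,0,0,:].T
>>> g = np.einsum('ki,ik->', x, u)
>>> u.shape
(3, 31)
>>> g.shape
()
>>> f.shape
()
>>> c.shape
(31, 19, 13)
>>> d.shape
(13, 31, 31, 19)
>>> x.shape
(31, 3)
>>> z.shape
(31, 31)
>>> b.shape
(31, 31)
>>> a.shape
(31, 19, 13)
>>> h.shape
(13, 3, 19, 31)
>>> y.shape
(31, 3)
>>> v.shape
(13, 31, 31, 13)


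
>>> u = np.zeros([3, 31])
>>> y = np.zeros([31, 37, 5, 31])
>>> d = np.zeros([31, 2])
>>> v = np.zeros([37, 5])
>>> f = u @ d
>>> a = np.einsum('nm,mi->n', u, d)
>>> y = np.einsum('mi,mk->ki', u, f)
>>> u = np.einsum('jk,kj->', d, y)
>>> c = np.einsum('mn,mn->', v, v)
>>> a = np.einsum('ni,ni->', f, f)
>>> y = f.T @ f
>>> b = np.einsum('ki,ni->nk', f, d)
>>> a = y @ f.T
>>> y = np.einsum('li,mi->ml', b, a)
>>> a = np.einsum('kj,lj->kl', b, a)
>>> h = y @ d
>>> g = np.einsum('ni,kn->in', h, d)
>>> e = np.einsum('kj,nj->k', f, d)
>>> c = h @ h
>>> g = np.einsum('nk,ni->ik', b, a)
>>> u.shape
()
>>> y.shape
(2, 31)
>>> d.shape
(31, 2)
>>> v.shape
(37, 5)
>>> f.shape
(3, 2)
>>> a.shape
(31, 2)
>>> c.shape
(2, 2)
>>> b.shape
(31, 3)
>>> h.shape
(2, 2)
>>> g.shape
(2, 3)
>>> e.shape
(3,)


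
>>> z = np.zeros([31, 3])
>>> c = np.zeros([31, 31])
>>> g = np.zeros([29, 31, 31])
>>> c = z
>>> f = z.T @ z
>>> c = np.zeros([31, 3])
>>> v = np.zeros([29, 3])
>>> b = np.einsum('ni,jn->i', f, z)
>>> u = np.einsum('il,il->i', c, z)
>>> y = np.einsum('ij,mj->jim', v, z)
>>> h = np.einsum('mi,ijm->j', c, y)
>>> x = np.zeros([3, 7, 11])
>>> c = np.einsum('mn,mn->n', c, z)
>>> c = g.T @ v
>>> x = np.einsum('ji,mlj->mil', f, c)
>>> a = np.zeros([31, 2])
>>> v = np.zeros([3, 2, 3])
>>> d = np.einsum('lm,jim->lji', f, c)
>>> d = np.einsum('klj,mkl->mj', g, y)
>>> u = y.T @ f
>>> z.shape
(31, 3)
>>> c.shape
(31, 31, 3)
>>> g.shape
(29, 31, 31)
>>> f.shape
(3, 3)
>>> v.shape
(3, 2, 3)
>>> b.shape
(3,)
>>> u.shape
(31, 29, 3)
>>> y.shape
(3, 29, 31)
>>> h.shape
(29,)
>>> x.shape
(31, 3, 31)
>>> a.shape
(31, 2)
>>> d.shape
(3, 31)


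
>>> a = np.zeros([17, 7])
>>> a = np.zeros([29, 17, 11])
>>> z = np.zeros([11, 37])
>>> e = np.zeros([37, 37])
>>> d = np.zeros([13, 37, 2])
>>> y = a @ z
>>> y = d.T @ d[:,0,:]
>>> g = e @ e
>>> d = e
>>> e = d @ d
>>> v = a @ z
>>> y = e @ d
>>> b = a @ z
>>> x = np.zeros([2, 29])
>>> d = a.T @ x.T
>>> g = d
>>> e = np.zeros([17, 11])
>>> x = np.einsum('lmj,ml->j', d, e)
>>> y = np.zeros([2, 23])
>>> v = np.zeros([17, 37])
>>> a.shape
(29, 17, 11)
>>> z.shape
(11, 37)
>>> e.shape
(17, 11)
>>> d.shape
(11, 17, 2)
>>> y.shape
(2, 23)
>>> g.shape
(11, 17, 2)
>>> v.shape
(17, 37)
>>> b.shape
(29, 17, 37)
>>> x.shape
(2,)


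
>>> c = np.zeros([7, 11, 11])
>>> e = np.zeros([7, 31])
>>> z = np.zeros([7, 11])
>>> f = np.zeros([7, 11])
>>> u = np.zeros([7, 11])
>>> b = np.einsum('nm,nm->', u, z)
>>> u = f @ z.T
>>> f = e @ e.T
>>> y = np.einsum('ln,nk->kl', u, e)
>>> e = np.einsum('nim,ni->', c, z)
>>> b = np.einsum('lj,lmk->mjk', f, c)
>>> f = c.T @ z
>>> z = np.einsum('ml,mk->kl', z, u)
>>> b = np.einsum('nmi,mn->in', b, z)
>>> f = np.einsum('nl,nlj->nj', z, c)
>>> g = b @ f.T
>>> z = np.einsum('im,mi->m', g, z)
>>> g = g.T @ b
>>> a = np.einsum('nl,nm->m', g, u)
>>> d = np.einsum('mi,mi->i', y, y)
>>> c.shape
(7, 11, 11)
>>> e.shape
()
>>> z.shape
(7,)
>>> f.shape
(7, 11)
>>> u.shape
(7, 7)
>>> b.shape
(11, 11)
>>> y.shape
(31, 7)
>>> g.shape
(7, 11)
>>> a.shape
(7,)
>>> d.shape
(7,)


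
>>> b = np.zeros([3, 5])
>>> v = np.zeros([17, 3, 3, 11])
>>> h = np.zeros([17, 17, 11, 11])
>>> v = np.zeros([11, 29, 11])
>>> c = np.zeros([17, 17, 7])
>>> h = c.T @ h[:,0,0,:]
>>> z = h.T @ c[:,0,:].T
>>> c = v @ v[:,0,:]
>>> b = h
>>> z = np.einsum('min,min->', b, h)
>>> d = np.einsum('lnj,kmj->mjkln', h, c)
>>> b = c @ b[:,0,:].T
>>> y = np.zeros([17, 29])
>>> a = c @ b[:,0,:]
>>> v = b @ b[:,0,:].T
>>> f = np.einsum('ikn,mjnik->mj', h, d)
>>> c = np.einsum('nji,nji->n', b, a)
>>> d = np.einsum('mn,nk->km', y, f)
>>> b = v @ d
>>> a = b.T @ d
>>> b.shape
(11, 29, 17)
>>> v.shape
(11, 29, 11)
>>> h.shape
(7, 17, 11)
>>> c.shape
(11,)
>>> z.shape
()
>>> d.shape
(11, 17)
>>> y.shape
(17, 29)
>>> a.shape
(17, 29, 17)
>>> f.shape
(29, 11)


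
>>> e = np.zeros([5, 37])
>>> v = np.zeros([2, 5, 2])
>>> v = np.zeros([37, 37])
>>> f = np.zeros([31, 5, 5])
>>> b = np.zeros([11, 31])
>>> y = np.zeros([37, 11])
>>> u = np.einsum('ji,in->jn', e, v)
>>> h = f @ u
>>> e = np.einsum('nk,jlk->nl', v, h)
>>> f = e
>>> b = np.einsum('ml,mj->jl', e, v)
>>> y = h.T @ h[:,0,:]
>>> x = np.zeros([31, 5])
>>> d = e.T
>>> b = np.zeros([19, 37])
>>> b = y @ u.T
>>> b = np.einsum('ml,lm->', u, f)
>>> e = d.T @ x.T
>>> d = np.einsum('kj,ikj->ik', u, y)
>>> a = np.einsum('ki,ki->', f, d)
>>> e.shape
(37, 31)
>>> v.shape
(37, 37)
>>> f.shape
(37, 5)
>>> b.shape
()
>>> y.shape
(37, 5, 37)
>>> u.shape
(5, 37)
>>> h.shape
(31, 5, 37)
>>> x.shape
(31, 5)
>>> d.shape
(37, 5)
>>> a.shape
()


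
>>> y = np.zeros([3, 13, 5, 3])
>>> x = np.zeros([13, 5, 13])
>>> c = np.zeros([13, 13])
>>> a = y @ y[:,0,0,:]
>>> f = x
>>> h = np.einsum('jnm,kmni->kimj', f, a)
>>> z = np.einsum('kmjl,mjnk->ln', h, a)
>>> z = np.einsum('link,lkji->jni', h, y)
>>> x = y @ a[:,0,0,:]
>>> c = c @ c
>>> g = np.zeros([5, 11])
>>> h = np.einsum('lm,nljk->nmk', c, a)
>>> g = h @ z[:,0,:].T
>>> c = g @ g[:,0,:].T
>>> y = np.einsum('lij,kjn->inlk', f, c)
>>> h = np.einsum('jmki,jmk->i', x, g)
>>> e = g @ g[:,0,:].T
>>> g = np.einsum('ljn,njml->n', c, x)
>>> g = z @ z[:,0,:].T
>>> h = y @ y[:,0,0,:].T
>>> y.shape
(5, 3, 13, 3)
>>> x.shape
(3, 13, 5, 3)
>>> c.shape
(3, 13, 3)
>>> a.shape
(3, 13, 5, 3)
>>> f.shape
(13, 5, 13)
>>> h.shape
(5, 3, 13, 5)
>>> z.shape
(5, 13, 3)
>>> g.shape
(5, 13, 5)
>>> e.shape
(3, 13, 3)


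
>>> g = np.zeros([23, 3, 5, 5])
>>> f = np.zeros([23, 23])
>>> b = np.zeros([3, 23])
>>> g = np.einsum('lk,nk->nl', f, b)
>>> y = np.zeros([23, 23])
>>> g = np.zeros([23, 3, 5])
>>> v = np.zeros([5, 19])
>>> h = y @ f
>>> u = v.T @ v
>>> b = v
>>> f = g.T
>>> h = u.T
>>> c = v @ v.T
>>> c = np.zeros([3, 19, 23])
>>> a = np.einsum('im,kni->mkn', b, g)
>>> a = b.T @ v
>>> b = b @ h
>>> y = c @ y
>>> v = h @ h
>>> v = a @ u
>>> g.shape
(23, 3, 5)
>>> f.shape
(5, 3, 23)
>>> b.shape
(5, 19)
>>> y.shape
(3, 19, 23)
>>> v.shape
(19, 19)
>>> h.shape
(19, 19)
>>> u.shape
(19, 19)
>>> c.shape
(3, 19, 23)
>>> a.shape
(19, 19)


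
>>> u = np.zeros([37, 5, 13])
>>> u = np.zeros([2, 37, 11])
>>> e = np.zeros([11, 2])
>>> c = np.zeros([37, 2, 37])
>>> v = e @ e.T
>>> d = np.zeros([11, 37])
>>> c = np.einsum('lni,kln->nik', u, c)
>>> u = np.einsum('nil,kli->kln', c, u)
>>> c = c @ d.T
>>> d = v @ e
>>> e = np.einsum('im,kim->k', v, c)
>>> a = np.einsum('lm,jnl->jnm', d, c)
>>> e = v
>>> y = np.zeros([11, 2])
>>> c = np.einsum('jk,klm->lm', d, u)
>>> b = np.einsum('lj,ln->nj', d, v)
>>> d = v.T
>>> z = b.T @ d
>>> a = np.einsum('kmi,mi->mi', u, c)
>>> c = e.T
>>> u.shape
(2, 37, 37)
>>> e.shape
(11, 11)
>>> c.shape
(11, 11)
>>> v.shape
(11, 11)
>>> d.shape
(11, 11)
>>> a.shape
(37, 37)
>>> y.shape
(11, 2)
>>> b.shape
(11, 2)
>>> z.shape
(2, 11)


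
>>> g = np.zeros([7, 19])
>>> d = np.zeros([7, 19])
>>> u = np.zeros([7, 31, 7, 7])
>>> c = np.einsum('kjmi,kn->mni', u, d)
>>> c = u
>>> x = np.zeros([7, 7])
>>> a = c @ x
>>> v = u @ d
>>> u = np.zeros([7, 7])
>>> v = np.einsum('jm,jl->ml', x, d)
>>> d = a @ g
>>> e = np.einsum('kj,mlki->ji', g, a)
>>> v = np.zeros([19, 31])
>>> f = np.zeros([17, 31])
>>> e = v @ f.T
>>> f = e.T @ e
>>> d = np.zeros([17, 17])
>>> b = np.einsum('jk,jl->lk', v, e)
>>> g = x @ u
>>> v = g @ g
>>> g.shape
(7, 7)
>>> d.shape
(17, 17)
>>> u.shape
(7, 7)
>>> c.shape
(7, 31, 7, 7)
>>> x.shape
(7, 7)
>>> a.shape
(7, 31, 7, 7)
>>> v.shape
(7, 7)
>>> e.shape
(19, 17)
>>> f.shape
(17, 17)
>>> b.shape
(17, 31)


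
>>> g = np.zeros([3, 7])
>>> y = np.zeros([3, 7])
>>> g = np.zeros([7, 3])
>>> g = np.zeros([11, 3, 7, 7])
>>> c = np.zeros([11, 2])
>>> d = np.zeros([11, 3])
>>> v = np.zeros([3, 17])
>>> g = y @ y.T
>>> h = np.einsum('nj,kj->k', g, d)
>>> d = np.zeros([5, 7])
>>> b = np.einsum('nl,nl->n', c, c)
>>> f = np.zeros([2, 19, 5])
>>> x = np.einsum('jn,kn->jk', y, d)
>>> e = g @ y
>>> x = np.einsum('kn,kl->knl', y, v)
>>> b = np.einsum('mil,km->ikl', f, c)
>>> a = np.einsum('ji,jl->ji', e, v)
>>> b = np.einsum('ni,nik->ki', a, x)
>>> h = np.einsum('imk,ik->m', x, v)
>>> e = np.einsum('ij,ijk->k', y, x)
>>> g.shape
(3, 3)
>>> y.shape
(3, 7)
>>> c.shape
(11, 2)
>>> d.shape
(5, 7)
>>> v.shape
(3, 17)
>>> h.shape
(7,)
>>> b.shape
(17, 7)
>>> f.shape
(2, 19, 5)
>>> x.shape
(3, 7, 17)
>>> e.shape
(17,)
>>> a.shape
(3, 7)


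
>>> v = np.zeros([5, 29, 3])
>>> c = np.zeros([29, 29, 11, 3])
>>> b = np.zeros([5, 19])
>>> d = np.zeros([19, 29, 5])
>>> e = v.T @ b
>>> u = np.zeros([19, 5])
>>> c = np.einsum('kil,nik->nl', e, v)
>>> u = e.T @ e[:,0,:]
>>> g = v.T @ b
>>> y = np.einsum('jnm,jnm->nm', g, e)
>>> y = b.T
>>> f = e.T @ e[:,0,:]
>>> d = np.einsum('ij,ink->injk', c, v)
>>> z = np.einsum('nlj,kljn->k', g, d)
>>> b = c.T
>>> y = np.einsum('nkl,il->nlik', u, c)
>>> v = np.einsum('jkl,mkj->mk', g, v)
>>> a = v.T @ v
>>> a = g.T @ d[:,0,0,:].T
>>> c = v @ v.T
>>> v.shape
(5, 29)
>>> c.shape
(5, 5)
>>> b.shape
(19, 5)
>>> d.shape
(5, 29, 19, 3)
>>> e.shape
(3, 29, 19)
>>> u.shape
(19, 29, 19)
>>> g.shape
(3, 29, 19)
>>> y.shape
(19, 19, 5, 29)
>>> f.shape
(19, 29, 19)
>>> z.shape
(5,)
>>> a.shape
(19, 29, 5)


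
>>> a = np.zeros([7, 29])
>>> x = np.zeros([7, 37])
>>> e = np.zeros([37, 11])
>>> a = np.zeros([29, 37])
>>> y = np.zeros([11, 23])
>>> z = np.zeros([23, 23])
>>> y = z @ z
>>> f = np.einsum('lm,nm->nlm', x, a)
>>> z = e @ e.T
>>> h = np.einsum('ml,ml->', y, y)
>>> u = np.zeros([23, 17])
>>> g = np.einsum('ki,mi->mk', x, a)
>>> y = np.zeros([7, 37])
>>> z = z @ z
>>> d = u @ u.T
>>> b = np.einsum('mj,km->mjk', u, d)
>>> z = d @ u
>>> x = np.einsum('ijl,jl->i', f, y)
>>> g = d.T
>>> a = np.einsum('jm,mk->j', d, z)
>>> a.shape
(23,)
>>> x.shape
(29,)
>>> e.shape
(37, 11)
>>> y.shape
(7, 37)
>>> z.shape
(23, 17)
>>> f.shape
(29, 7, 37)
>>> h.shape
()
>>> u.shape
(23, 17)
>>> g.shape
(23, 23)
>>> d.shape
(23, 23)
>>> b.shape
(23, 17, 23)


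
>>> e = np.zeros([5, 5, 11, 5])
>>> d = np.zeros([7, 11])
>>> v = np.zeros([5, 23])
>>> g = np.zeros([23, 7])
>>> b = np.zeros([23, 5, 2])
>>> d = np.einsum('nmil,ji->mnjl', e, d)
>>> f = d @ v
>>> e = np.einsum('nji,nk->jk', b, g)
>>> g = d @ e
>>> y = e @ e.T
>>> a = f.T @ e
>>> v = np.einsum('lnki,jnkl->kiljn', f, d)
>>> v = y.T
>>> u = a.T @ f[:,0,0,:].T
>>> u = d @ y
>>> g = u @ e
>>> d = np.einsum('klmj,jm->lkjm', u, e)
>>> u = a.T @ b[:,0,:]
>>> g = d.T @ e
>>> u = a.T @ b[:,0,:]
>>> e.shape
(5, 7)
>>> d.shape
(5, 5, 5, 7)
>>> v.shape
(5, 5)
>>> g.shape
(7, 5, 5, 7)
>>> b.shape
(23, 5, 2)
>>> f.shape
(5, 5, 7, 23)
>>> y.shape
(5, 5)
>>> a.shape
(23, 7, 5, 7)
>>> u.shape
(7, 5, 7, 2)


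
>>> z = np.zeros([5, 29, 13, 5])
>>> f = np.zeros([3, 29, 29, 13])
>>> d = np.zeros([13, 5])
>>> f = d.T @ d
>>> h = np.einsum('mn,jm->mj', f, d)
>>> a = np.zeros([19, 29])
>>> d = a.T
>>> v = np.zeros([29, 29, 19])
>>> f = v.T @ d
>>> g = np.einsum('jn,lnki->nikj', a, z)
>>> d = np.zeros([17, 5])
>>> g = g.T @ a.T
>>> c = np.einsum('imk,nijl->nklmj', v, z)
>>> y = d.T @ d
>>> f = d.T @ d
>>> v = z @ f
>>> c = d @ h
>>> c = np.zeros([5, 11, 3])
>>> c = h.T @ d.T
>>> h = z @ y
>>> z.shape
(5, 29, 13, 5)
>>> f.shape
(5, 5)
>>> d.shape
(17, 5)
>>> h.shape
(5, 29, 13, 5)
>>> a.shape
(19, 29)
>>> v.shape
(5, 29, 13, 5)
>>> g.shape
(19, 13, 5, 19)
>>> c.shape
(13, 17)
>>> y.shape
(5, 5)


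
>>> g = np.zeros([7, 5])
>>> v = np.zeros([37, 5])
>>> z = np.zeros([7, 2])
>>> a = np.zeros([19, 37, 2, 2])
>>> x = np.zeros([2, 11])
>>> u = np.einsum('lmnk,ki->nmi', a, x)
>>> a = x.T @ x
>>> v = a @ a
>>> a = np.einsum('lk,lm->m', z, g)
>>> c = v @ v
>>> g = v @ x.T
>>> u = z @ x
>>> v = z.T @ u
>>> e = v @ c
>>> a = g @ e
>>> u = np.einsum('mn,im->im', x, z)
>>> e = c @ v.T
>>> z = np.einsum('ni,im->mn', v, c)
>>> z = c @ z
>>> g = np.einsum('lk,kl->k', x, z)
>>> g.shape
(11,)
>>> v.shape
(2, 11)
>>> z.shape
(11, 2)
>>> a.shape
(11, 11)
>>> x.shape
(2, 11)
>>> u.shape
(7, 2)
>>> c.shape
(11, 11)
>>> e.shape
(11, 2)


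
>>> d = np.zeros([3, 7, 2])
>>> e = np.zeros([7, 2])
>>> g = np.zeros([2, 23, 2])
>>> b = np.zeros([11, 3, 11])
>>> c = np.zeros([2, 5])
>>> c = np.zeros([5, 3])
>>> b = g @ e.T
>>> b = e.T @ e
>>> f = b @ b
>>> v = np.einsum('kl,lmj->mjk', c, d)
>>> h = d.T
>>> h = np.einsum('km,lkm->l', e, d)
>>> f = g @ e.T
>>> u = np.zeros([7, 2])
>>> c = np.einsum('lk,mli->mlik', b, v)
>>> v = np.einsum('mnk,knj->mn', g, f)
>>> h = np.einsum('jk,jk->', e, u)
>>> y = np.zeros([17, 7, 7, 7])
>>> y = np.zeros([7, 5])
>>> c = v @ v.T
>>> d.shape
(3, 7, 2)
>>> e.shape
(7, 2)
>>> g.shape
(2, 23, 2)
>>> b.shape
(2, 2)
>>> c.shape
(2, 2)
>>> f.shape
(2, 23, 7)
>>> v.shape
(2, 23)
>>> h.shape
()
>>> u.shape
(7, 2)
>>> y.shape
(7, 5)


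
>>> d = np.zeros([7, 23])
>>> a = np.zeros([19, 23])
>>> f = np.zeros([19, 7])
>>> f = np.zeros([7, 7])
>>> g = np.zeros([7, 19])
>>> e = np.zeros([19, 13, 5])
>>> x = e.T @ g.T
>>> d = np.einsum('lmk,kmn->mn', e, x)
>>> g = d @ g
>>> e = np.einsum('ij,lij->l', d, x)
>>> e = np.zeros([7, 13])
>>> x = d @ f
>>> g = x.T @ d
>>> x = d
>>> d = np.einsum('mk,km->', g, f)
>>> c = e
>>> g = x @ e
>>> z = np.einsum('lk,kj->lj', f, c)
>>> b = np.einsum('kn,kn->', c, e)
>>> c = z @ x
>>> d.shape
()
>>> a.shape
(19, 23)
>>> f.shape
(7, 7)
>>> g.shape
(13, 13)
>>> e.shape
(7, 13)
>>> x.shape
(13, 7)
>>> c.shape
(7, 7)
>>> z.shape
(7, 13)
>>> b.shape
()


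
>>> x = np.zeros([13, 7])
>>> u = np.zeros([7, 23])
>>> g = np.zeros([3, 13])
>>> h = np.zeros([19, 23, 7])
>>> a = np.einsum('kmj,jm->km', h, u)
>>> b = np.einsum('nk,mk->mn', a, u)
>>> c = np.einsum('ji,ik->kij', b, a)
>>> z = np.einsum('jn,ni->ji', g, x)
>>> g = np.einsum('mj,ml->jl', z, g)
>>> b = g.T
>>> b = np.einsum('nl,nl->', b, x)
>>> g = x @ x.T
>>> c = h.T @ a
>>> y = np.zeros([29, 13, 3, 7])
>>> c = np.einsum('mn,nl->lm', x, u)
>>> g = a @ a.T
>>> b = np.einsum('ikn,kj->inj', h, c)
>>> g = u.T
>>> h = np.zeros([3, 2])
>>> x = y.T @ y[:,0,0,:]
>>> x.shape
(7, 3, 13, 7)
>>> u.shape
(7, 23)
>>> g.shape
(23, 7)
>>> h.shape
(3, 2)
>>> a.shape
(19, 23)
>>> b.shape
(19, 7, 13)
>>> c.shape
(23, 13)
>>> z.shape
(3, 7)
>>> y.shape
(29, 13, 3, 7)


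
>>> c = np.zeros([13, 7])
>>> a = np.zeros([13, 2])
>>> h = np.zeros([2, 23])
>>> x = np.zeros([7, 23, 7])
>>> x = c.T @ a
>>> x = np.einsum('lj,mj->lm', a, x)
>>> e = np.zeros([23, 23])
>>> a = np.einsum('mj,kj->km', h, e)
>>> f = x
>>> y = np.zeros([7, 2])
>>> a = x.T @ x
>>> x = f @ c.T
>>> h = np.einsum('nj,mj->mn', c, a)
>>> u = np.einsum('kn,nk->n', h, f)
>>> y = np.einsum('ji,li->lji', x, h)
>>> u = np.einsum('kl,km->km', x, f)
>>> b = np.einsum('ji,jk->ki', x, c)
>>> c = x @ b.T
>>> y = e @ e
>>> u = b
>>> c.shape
(13, 7)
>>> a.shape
(7, 7)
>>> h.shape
(7, 13)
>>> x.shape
(13, 13)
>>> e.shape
(23, 23)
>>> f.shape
(13, 7)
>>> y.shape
(23, 23)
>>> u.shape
(7, 13)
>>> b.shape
(7, 13)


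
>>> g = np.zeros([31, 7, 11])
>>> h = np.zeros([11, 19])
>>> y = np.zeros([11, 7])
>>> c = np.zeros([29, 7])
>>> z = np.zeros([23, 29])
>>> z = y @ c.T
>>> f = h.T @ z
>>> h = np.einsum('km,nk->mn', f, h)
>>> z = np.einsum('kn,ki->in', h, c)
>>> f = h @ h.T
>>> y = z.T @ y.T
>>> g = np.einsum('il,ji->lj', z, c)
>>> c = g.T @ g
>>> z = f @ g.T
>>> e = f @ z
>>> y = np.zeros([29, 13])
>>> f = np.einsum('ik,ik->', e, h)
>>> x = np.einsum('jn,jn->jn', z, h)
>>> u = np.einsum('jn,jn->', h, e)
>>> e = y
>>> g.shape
(11, 29)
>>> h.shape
(29, 11)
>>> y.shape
(29, 13)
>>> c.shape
(29, 29)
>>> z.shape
(29, 11)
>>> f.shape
()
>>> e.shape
(29, 13)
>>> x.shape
(29, 11)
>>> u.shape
()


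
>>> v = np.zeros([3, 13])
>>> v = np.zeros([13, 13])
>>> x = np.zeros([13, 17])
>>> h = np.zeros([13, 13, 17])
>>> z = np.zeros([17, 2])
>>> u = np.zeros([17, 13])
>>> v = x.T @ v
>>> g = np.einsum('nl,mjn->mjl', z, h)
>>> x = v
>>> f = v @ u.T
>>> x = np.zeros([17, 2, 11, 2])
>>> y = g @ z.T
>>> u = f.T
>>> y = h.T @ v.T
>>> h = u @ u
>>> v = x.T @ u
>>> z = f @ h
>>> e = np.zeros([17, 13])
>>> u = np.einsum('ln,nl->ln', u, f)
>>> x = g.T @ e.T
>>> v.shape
(2, 11, 2, 17)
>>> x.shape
(2, 13, 17)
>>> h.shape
(17, 17)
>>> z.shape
(17, 17)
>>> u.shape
(17, 17)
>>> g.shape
(13, 13, 2)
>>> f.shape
(17, 17)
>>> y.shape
(17, 13, 17)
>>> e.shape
(17, 13)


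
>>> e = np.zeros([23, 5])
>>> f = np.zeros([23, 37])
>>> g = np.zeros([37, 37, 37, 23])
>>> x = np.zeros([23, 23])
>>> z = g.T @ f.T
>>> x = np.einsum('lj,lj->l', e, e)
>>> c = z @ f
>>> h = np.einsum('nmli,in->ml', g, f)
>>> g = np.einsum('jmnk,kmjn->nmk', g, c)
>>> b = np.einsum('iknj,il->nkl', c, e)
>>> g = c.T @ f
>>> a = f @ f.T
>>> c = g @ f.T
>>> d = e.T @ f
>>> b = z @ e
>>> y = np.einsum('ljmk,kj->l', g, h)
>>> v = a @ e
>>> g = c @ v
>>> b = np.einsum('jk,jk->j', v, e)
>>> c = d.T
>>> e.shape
(23, 5)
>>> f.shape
(23, 37)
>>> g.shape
(37, 37, 37, 5)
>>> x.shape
(23,)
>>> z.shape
(23, 37, 37, 23)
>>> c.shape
(37, 5)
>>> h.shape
(37, 37)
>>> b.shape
(23,)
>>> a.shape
(23, 23)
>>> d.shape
(5, 37)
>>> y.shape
(37,)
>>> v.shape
(23, 5)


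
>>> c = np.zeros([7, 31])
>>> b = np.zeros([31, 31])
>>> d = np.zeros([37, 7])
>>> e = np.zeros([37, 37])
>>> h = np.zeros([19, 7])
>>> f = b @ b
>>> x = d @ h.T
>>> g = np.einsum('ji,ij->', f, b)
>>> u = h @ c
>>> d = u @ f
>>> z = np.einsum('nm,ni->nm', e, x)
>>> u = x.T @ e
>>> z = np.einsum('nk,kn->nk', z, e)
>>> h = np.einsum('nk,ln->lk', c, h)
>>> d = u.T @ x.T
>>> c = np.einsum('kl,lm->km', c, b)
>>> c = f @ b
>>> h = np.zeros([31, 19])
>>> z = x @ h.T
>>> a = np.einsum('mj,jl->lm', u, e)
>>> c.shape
(31, 31)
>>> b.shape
(31, 31)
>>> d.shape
(37, 37)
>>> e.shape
(37, 37)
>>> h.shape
(31, 19)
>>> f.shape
(31, 31)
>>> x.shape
(37, 19)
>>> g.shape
()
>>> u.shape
(19, 37)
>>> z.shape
(37, 31)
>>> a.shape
(37, 19)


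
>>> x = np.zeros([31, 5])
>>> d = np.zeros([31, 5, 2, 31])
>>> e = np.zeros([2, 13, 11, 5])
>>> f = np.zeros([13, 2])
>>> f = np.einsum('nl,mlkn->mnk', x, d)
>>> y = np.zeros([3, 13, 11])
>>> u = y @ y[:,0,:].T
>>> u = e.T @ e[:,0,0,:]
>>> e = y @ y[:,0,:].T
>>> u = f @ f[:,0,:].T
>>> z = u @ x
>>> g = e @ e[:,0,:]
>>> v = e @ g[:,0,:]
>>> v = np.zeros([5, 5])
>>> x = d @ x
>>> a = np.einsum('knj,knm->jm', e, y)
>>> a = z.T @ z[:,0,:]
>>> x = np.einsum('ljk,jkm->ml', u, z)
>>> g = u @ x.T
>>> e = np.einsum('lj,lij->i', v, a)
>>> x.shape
(5, 31)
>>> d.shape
(31, 5, 2, 31)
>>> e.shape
(31,)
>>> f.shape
(31, 31, 2)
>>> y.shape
(3, 13, 11)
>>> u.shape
(31, 31, 31)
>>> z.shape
(31, 31, 5)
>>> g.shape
(31, 31, 5)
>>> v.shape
(5, 5)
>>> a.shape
(5, 31, 5)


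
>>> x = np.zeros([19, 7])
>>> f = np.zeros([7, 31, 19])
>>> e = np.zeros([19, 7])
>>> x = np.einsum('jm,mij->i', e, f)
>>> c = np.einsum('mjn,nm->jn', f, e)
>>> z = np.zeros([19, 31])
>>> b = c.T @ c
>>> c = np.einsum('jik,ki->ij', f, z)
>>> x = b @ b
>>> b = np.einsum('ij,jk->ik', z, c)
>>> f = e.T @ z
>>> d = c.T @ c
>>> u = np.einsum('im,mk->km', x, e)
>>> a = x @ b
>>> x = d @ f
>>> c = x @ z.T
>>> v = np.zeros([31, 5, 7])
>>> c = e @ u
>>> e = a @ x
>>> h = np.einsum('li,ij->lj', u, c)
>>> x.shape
(7, 31)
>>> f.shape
(7, 31)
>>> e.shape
(19, 31)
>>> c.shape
(19, 19)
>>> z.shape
(19, 31)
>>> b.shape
(19, 7)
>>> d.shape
(7, 7)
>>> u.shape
(7, 19)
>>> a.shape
(19, 7)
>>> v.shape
(31, 5, 7)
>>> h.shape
(7, 19)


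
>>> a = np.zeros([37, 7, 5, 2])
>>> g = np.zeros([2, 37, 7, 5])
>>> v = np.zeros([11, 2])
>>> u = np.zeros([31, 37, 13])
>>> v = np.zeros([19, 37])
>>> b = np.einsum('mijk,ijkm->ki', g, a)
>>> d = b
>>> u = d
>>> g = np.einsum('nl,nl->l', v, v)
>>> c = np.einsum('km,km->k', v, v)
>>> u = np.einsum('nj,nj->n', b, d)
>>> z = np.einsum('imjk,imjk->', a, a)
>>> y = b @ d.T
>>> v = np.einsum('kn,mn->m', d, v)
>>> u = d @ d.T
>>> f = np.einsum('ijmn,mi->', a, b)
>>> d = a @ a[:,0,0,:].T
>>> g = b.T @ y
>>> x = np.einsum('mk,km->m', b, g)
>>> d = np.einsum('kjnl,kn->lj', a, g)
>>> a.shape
(37, 7, 5, 2)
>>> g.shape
(37, 5)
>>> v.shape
(19,)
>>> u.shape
(5, 5)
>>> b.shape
(5, 37)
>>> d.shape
(2, 7)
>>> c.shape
(19,)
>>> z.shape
()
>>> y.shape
(5, 5)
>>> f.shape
()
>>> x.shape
(5,)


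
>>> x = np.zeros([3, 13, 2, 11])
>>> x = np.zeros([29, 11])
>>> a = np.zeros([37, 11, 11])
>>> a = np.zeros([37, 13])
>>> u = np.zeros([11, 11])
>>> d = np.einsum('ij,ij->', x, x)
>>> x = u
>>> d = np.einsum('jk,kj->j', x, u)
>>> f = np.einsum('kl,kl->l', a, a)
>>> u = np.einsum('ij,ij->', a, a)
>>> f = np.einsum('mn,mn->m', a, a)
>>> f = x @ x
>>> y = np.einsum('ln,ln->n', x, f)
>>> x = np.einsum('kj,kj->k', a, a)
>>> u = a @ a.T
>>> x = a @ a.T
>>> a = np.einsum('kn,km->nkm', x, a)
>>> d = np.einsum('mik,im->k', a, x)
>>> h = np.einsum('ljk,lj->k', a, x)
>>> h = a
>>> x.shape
(37, 37)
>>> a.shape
(37, 37, 13)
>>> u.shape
(37, 37)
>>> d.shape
(13,)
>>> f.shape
(11, 11)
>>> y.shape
(11,)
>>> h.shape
(37, 37, 13)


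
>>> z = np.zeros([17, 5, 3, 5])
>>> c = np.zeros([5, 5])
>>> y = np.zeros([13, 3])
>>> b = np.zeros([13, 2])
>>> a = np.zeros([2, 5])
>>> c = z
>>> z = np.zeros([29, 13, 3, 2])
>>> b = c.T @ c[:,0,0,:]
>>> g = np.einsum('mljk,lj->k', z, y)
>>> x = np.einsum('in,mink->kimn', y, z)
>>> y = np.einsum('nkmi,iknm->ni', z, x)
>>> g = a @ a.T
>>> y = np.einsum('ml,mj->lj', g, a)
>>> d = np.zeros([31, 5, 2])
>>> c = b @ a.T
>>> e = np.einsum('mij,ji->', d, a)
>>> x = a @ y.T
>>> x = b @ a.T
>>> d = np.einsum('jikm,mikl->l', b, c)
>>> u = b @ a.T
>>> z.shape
(29, 13, 3, 2)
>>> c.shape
(5, 3, 5, 2)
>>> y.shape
(2, 5)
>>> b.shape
(5, 3, 5, 5)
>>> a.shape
(2, 5)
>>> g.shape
(2, 2)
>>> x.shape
(5, 3, 5, 2)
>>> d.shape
(2,)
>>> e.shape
()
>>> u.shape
(5, 3, 5, 2)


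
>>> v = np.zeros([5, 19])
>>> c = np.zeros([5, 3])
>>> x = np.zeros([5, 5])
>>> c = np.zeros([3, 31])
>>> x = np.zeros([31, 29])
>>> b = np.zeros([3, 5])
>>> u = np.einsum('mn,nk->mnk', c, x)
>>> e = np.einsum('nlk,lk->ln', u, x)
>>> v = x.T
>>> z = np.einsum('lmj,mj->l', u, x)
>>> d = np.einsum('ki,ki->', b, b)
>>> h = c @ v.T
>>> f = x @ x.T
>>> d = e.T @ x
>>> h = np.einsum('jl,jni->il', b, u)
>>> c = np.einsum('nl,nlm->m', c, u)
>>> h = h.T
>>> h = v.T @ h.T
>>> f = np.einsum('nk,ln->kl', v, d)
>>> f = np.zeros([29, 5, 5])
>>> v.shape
(29, 31)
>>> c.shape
(29,)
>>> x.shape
(31, 29)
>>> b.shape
(3, 5)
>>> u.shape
(3, 31, 29)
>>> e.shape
(31, 3)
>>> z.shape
(3,)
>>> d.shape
(3, 29)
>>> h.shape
(31, 5)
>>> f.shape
(29, 5, 5)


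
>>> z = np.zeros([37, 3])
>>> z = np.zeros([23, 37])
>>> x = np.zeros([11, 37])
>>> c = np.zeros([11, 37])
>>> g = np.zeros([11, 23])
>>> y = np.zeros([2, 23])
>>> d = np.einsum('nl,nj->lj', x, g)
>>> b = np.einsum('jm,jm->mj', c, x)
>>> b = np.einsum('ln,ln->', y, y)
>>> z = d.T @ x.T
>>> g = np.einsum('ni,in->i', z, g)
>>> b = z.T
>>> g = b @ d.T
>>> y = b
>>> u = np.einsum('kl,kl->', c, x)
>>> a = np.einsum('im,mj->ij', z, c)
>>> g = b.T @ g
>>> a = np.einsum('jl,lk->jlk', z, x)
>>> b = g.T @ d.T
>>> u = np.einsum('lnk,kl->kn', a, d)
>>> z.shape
(23, 11)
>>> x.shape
(11, 37)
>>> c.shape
(11, 37)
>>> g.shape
(23, 37)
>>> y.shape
(11, 23)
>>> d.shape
(37, 23)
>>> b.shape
(37, 37)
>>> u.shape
(37, 11)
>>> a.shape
(23, 11, 37)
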